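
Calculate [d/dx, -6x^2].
- 12 x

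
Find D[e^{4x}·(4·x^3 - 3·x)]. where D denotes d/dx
\left(16 x^{3} + 12 x^{2} - 12 x - 3\right) e^{4 x}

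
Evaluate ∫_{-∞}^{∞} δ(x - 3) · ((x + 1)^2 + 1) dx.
17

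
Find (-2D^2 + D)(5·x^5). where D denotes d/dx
25 x^{3} \left(x - 8\right)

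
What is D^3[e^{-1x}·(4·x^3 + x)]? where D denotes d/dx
\left(- 4 x^{3} + 36 x^{2} - 73 x + 27\right) e^{- x}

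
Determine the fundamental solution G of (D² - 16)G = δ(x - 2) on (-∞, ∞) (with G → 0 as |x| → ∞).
-\frac{e^{-4|x - 2|}}{8}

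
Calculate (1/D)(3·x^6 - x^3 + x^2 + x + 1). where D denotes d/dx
\frac{3 x^{7}}{7} - \frac{x^{4}}{4} + \frac{x^{3}}{3} + \frac{x^{2}}{2} + x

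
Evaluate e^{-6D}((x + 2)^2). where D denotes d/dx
x^{2} - 8 x + 16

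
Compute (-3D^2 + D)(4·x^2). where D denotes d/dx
8 x - 24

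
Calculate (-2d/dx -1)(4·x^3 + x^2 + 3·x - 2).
- 4 x^{3} - 25 x^{2} - 7 x - 4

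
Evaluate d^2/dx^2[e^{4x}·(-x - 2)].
\left(- 16 x - 40\right) e^{4 x}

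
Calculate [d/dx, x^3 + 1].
3 x^{2}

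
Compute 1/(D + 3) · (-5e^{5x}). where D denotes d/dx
- \frac{5 e^{5 x}}{8}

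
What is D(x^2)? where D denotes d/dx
2 x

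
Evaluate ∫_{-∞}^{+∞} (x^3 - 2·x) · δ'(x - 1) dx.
-1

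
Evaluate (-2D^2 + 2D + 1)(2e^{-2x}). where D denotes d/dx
- 22 e^{- 2 x}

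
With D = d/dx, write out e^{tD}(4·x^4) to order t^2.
4 x^{2} \left(6 t^{2} + 4 t x + x^{2}\right)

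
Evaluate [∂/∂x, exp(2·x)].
2 e^{2 x}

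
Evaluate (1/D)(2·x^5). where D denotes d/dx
\frac{x^{6}}{3}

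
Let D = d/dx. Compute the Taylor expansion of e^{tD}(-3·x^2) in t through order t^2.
- 3 t^{2} - 6 t x - 3 x^{2}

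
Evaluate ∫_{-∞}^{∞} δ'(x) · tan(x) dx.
-1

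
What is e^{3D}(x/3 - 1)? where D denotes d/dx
\frac{x}{3}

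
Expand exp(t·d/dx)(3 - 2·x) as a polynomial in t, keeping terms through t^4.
- 2 t - 2 x + 3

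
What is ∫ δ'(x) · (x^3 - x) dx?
1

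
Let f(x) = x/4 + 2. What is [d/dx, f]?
\frac{1}{4}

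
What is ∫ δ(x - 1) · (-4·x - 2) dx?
-6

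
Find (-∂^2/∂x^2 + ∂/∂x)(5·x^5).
25 x^{3} \left(x - 4\right)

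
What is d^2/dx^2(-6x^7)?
- 252 x^{5}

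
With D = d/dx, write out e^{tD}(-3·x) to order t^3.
- 3 t - 3 x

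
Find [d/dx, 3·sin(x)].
3 \cos{\left(x \right)}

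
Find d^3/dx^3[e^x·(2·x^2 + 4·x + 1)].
\left(2 x^{2} + 16 x + 25\right) e^{x}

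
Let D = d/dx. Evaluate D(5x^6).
30 x^{5}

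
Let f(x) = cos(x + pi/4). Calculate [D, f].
- \sin{\left(x + \frac{\pi}{4} \right)}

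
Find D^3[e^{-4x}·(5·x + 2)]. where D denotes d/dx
16 \left(7 - 20 x\right) e^{- 4 x}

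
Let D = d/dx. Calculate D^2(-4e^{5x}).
- 100 e^{5 x}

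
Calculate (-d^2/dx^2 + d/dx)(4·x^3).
12 x \left(x - 2\right)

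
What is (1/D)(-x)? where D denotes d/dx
- \frac{x^{2}}{2}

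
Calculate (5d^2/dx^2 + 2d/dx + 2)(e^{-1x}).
5 e^{- x}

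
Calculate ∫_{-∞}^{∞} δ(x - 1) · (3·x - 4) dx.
-1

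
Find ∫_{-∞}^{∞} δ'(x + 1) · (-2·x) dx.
2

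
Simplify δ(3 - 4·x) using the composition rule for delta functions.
\frac{\delta(x - 3/4)}{4}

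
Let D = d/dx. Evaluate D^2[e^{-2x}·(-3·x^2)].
6 \left(- 2 x^{2} + 4 x - 1\right) e^{- 2 x}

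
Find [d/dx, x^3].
3 x^{2}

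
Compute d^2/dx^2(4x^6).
120 x^{4}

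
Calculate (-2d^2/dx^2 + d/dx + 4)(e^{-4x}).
- 32 e^{- 4 x}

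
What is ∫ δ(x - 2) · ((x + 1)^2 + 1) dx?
10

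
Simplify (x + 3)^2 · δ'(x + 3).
0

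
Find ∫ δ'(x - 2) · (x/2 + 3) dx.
- \frac{1}{2}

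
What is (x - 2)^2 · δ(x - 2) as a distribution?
0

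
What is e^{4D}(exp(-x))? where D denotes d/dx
e^{- x - 4}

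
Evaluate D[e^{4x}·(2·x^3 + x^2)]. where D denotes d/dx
2 x \left(4 x^{2} + 5 x + 1\right) e^{4 x}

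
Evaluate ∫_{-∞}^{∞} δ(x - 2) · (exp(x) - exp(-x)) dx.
2 \sinh{\left(2 \right)}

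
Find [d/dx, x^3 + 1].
3 x^{2}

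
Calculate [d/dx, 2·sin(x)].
2 \cos{\left(x \right)}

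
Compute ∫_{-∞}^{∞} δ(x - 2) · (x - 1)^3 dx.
1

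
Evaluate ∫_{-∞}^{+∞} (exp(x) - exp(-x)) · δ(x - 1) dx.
2 \sinh{\left(1 \right)}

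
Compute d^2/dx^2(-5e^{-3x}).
- 45 e^{- 3 x}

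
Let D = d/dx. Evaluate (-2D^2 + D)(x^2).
2 x - 4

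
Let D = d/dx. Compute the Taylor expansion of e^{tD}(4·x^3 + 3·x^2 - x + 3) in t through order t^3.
4 t^{3} + t^{2} \left(12 x + 3\right) + t \left(12 x^{2} + 6 x - 1\right) + 4 x^{3} + 3 x^{2} - x + 3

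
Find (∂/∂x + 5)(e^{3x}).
8 e^{3 x}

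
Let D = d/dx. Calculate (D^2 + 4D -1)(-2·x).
2 x - 8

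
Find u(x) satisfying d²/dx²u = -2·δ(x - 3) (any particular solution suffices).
-|x - 3|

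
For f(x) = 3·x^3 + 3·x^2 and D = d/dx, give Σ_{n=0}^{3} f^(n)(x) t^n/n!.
3 t^{3} + 3 t^{2} \left(3 x + 1\right) + 3 t x \left(3 x + 2\right) + 3 x^{3} + 3 x^{2}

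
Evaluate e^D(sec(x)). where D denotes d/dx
\sec{\left(x + 1 \right)}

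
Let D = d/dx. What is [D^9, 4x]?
36D^{8}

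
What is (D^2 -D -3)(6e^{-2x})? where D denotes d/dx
18 e^{- 2 x}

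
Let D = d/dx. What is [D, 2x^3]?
6 x^{2}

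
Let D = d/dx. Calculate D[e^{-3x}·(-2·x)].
2 \left(3 x - 1\right) e^{- 3 x}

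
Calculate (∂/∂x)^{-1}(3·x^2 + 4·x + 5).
x^{3} + 2 x^{2} + 5 x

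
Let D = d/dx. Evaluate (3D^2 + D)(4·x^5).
20 x^{3} \left(x + 12\right)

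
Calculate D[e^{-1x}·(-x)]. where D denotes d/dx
\left(x - 1\right) e^{- x}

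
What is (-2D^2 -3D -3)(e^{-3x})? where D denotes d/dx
- 12 e^{- 3 x}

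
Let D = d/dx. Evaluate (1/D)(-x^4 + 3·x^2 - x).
- \frac{x^{5}}{5} + x^{3} - \frac{x^{2}}{2}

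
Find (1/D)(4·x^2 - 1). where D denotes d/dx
\frac{4 x^{3}}{3} - x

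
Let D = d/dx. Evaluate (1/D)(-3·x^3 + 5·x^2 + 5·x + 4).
- \frac{3 x^{4}}{4} + \frac{5 x^{3}}{3} + \frac{5 x^{2}}{2} + 4 x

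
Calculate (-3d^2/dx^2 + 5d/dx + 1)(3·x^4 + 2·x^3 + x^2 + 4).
3 x^{4} + 62 x^{3} - 77 x^{2} - 26 x - 2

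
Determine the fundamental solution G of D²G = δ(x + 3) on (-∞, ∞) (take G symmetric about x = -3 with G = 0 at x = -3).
\frac{|x + 3|}{2}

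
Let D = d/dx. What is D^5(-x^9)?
- 15120 x^{4}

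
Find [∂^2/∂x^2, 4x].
8\frac{d}{dx}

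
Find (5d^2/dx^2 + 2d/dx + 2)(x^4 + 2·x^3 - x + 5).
2 x^{4} + 12 x^{3} + 72 x^{2} + 58 x + 8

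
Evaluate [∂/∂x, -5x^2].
- 10 x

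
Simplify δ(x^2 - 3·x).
\frac{\delta(x - 3) + \delta(x)}{3}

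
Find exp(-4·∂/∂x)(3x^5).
3 x^{5} - 60 x^{4} + 480 x^{3} - 1920 x^{2} + 3840 x - 3072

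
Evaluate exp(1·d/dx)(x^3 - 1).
x \left(x^{2} + 3 x + 3\right)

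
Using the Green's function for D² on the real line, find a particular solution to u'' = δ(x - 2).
\frac{|x - 2|}{2}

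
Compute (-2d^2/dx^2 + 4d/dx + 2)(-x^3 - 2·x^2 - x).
- 2 x^{3} - 16 x^{2} - 6 x + 4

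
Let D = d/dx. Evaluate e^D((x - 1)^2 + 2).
x^{2} + 2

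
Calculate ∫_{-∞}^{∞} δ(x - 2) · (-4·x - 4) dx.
-12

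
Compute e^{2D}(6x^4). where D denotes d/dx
6 x^{4} + 48 x^{3} + 144 x^{2} + 192 x + 96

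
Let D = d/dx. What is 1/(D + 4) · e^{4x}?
\frac{e^{4 x}}{8}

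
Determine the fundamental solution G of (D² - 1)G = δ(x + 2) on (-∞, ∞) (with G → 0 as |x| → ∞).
-\frac{e^{-|x + 2|}}{2}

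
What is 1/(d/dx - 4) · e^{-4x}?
- \frac{e^{- 4 x}}{8}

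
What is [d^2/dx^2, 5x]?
10\frac{d}{dx}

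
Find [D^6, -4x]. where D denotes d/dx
-24D^{5}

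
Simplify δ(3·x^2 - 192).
\frac{\delta(x - 8) + \delta(x + 8)}{48}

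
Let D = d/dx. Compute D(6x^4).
24 x^{3}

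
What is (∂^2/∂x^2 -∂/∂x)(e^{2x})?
2 e^{2 x}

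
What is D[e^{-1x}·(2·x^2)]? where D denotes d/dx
2 x \left(2 - x\right) e^{- x}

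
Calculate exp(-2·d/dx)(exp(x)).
e^{x - 2}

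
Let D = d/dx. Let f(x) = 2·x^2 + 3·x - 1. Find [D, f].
4 x + 3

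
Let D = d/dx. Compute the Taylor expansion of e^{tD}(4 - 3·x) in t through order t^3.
- 3 t - 3 x + 4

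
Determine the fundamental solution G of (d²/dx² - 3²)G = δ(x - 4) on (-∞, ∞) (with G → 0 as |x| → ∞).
-\frac{e^{-3|x - 4|}}{6}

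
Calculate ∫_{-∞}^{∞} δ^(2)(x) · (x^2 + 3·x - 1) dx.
2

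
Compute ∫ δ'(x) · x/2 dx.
- \frac{1}{2}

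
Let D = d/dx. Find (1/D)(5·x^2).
\frac{5 x^{3}}{3}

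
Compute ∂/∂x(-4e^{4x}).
- 16 e^{4 x}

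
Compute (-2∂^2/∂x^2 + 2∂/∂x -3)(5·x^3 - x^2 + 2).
- 15 x^{3} + 33 x^{2} - 64 x - 2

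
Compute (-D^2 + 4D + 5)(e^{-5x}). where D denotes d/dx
- 40 e^{- 5 x}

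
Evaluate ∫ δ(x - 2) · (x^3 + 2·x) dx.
12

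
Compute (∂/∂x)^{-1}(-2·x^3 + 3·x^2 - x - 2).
- \frac{x^{4}}{2} + x^{3} - \frac{x^{2}}{2} - 2 x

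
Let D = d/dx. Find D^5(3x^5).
360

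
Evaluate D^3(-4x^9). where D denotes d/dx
- 2016 x^{6}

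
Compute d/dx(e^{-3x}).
- 3 e^{- 3 x}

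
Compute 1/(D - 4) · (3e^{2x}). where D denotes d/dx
- \frac{3 e^{2 x}}{2}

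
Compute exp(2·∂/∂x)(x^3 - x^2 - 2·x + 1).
x^{3} + 5 x^{2} + 6 x + 1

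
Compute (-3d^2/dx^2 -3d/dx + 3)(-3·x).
9 - 9 x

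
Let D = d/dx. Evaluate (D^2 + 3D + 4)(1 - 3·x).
- 12 x - 5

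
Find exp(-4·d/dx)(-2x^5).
- 2 x^{5} + 40 x^{4} - 320 x^{3} + 1280 x^{2} - 2560 x + 2048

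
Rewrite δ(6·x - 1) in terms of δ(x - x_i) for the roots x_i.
\frac{\delta(x - 1/6)}{6}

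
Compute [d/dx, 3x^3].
9 x^{2}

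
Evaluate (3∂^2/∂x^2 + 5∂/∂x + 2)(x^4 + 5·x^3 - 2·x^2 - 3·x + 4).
2 x^{4} + 30 x^{3} + 107 x^{2} + 64 x - 19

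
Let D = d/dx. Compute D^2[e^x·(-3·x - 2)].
\left(- 3 x - 8\right) e^{x}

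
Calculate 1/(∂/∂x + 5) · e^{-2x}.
\frac{e^{- 2 x}}{3}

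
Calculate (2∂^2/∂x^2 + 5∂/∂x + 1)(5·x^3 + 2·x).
5 x^{3} + 75 x^{2} + 62 x + 10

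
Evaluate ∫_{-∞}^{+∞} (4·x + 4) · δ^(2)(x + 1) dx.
0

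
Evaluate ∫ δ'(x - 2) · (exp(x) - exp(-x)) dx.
- 2 \cosh{\left(2 \right)}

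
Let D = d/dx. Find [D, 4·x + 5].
4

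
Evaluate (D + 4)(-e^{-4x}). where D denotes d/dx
0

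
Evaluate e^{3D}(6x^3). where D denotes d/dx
6 x^{3} + 54 x^{2} + 162 x + 162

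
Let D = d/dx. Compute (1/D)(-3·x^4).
- \frac{3 x^{5}}{5}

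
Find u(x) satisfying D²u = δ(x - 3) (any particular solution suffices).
\frac{|x - 3|}{2}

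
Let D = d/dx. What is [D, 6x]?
6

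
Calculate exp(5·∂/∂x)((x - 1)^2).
x^{2} + 8 x + 16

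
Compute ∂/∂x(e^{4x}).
4 e^{4 x}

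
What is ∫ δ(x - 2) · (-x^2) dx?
-4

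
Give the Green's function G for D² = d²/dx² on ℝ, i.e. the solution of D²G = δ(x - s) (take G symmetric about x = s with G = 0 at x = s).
\frac{|x - s|}{2}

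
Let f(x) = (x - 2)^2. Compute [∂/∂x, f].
2 x - 4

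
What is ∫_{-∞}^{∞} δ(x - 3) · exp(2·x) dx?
e^{6}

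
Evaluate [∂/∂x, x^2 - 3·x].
2 x - 3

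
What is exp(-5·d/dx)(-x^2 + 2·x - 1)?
- x^{2} + 12 x - 36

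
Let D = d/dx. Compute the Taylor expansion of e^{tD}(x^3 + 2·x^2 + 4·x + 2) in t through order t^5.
t^{3} + t^{2} \left(3 x + 2\right) + t \left(3 x^{2} + 4 x + 4\right) + x^{3} + 2 x^{2} + 4 x + 2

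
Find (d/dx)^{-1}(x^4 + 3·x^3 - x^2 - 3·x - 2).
\frac{x^{5}}{5} + \frac{3 x^{4}}{4} - \frac{x^{3}}{3} - \frac{3 x^{2}}{2} - 2 x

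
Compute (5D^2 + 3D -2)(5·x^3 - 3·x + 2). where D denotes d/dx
- 10 x^{3} + 45 x^{2} + 156 x - 13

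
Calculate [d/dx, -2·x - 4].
-2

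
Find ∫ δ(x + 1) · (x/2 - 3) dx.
- \frac{7}{2}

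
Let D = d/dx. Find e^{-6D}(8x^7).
8 x^{7} - 336 x^{6} + 6048 x^{5} - 60480 x^{4} + 362880 x^{3} - 1306368 x^{2} + 2612736 x - 2239488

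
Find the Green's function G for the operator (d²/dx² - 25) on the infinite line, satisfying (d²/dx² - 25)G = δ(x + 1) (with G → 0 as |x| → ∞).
-\frac{e^{-5|x + 1|}}{10}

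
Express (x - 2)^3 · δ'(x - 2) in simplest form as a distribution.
0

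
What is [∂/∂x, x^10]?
10 x^{9}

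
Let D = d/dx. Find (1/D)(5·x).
\frac{5 x^{2}}{2}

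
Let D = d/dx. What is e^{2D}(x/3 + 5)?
\frac{x}{3} + \frac{17}{3}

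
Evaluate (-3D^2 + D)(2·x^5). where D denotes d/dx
10 x^{3} \left(x - 12\right)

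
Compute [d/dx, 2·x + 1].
2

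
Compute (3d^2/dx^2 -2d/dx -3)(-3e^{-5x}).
- 246 e^{- 5 x}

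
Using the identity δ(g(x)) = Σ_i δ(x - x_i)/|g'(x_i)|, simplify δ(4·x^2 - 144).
\frac{\delta(x - 6) + \delta(x + 6)}{48}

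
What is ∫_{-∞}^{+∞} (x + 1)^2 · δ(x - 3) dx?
16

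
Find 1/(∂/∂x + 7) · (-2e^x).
- \frac{e^{x}}{4}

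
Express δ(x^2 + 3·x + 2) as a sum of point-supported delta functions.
\frac{\delta(x + 1) + \delta(x + 2)}{1}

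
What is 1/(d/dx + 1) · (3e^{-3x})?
- \frac{3 e^{- 3 x}}{2}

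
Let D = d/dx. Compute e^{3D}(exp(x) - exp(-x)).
2 \sinh{\left(x + 3 \right)}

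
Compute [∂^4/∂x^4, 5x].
20\frac{d^{3}}{dx^{3}}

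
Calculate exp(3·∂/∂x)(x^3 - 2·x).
x^{3} + 9 x^{2} + 25 x + 21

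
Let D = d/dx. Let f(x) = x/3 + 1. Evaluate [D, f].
\frac{1}{3}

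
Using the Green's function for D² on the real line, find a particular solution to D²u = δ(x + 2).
\frac{|x + 2|}{2}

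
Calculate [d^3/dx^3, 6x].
18\frac{d^{2}}{dx^{2}}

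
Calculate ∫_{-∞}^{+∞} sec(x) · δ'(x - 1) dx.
- \tan{\left(1 \right)} \sec{\left(1 \right)}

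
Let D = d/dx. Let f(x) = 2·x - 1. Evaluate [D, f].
2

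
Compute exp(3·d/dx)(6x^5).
6 x^{5} + 90 x^{4} + 540 x^{3} + 1620 x^{2} + 2430 x + 1458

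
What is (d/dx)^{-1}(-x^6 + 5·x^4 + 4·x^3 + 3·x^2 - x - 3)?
- \frac{x^{7}}{7} + x^{5} + x^{4} + x^{3} - \frac{x^{2}}{2} - 3 x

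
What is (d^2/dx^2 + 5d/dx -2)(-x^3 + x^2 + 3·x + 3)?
2 x^{3} - 17 x^{2} - 2 x + 11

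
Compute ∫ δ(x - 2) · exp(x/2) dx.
e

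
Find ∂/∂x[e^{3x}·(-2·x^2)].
2 x \left(- 3 x - 2\right) e^{3 x}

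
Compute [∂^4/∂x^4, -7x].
-28\frac{d^{3}}{dx^{3}}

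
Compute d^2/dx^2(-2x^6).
- 60 x^{4}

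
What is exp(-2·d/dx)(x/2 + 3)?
\frac{x}{2} + 2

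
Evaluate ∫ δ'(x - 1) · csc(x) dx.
\cot{\left(1 \right)} \csc{\left(1 \right)}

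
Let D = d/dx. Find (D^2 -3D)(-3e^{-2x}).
- 30 e^{- 2 x}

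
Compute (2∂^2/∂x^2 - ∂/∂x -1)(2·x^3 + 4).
- 2 x^{3} - 6 x^{2} + 24 x - 4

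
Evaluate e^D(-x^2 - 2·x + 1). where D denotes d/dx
- x^{2} - 4 x - 2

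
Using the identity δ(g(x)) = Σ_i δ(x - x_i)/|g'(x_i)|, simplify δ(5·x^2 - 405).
\frac{\delta(x - 9) + \delta(x + 9)}{90}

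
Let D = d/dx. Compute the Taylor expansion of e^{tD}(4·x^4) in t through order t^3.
4 x \left(4 t^{3} + 6 t^{2} x + 4 t x^{2} + x^{3}\right)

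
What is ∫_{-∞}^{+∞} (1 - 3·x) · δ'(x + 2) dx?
3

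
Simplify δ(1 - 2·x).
\frac{\delta(x - 1/2)}{2}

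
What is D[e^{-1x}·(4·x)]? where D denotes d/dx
4 \left(1 - x\right) e^{- x}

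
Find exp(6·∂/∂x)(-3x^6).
- 3 x^{6} - 108 x^{5} - 1620 x^{4} - 12960 x^{3} - 58320 x^{2} - 139968 x - 139968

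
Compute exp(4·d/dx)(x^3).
x^{3} + 12 x^{2} + 48 x + 64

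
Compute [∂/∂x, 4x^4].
16 x^{3}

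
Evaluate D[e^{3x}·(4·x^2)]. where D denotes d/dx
4 x \left(3 x + 2\right) e^{3 x}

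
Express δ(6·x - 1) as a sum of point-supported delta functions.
\frac{\delta(x - 1/6)}{6}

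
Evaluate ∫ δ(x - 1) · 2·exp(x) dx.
2 e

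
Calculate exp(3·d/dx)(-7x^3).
- 7 x^{3} - 63 x^{2} - 189 x - 189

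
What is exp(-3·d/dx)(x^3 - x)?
x^{3} - 9 x^{2} + 26 x - 24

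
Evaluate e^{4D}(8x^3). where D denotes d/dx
8 x^{3} + 96 x^{2} + 384 x + 512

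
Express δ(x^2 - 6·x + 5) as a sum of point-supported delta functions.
\frac{\delta(x - 5) + \delta(x - 1)}{4}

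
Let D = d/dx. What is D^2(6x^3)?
36 x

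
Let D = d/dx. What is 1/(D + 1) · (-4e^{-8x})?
\frac{4 e^{- 8 x}}{7}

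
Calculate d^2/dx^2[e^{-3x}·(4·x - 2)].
6 \left(6 x - 7\right) e^{- 3 x}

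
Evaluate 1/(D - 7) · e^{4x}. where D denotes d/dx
- \frac{e^{4 x}}{3}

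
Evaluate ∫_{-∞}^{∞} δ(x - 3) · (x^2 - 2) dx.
7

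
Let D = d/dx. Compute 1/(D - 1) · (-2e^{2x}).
- 2 e^{2 x}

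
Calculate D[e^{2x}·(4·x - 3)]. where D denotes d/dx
\left(8 x - 2\right) e^{2 x}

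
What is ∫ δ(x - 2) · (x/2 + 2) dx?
3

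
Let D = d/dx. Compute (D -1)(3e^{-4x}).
- 15 e^{- 4 x}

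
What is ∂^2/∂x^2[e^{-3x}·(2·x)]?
6 \left(3 x - 2\right) e^{- 3 x}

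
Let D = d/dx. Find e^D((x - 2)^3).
x^{3} - 3 x^{2} + 3 x - 1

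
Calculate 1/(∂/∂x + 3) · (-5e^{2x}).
- e^{2 x}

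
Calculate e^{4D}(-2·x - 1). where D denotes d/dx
- 2 x - 9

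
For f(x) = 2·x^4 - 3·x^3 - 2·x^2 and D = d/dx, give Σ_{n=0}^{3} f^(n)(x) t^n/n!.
t^{3} \left(8 x - 3\right) + t^{2} \left(12 x^{2} - 9 x - 2\right) - t x \left(- 8 x^{2} + 9 x + 4\right) + 2 x^{4} - 3 x^{3} - 2 x^{2}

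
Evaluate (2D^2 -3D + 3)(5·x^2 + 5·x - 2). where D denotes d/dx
15 x^{2} - 15 x - 1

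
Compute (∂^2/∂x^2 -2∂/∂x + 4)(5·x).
20 x - 10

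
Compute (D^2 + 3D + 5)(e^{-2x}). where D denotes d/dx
3 e^{- 2 x}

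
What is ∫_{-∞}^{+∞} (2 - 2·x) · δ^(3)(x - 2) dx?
0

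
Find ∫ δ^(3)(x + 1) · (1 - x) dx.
0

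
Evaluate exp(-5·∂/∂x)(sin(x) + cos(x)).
\sqrt{2} \cos{\left(- x + \frac{\pi}{4} + 5 \right)}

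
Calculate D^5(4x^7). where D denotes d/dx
10080 x^{2}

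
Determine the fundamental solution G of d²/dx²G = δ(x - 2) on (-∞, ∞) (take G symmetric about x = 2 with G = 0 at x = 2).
\frac{|x - 2|}{2}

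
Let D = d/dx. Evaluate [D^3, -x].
-3D^{2}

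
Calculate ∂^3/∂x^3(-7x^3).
-42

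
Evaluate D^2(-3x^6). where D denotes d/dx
- 90 x^{4}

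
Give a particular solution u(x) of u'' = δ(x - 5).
\frac{|x - 5|}{2}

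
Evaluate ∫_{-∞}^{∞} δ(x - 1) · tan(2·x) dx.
\tan{\left(2 \right)}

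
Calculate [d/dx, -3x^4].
- 12 x^{3}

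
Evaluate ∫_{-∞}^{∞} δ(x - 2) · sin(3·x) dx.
\sin{\left(6 \right)}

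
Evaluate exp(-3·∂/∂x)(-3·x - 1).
8 - 3 x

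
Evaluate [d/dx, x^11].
11 x^{10}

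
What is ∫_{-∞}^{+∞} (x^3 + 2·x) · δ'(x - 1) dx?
-5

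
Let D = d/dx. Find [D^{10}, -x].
-10D^{9}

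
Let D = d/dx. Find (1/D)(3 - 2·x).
- x^{2} + 3 x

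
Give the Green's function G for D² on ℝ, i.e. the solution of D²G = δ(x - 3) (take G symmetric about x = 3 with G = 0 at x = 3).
\frac{|x - 3|}{2}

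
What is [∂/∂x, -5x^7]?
- 35 x^{6}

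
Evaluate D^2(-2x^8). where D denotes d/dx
- 112 x^{6}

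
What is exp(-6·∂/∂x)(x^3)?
x^{3} - 18 x^{2} + 108 x - 216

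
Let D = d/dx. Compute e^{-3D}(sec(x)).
\sec{\left(x - 3 \right)}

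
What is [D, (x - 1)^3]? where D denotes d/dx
3 \left(x - 1\right)^{2}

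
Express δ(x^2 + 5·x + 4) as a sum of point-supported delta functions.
\frac{\delta(x + 4) + \delta(x + 1)}{3}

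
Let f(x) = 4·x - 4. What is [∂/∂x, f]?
4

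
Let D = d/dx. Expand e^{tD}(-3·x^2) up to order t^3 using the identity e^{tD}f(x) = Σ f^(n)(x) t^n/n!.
- 3 t^{2} - 6 t x - 3 x^{2}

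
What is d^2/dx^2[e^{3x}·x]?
\left(9 x + 6\right) e^{3 x}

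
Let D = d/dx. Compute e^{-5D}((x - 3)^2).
x^{2} - 16 x + 64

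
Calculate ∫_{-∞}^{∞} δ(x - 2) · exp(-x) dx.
e^{-2}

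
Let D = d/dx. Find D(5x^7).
35 x^{6}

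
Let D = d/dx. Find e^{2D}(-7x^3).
- 7 x^{3} - 42 x^{2} - 84 x - 56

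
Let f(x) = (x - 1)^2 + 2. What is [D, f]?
2 x - 2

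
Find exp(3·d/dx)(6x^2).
6 x^{2} + 36 x + 54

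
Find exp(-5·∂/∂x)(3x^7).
3 x^{7} - 105 x^{6} + 1575 x^{5} - 13125 x^{4} + 65625 x^{3} - 196875 x^{2} + 328125 x - 234375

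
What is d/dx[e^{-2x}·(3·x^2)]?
6 x \left(1 - x\right) e^{- 2 x}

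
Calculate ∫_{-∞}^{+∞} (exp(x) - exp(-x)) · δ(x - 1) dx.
2 \sinh{\left(1 \right)}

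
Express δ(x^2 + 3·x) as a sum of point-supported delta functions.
\frac{\delta(x + 3) + \delta(x)}{3}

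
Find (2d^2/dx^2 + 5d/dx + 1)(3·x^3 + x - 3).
3 x^{3} + 45 x^{2} + 37 x + 2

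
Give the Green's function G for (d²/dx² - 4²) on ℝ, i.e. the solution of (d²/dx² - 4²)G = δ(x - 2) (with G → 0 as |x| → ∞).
-\frac{e^{-4|x - 2|}}{8}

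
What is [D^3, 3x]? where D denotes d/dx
9D^{2}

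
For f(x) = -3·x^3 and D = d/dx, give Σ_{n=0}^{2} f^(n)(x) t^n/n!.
3 x \left(- 3 t^{2} - 3 t x - x^{2}\right)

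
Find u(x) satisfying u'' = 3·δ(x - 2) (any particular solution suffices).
\frac{3|x - 2|}{2}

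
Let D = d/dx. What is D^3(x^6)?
120 x^{3}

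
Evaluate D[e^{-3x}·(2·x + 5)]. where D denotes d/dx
\left(- 6 x - 13\right) e^{- 3 x}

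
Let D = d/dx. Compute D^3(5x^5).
300 x^{2}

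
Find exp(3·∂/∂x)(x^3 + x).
x^{3} + 9 x^{2} + 28 x + 30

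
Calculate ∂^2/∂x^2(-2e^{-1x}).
- 2 e^{- x}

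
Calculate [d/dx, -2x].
-2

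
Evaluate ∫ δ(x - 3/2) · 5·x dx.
\frac{15}{2}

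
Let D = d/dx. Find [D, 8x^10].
80 x^{9}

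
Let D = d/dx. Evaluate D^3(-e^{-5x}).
125 e^{- 5 x}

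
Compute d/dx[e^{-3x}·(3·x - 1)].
3 \left(2 - 3 x\right) e^{- 3 x}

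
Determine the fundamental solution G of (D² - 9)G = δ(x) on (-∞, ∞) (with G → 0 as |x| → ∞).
-\frac{e^{-3|x|}}{6}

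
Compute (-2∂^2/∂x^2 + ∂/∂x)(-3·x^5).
15 x^{3} \left(8 - x\right)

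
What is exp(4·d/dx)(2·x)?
2 x + 8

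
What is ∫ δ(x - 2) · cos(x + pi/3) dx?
\cos{\left(\frac{\pi}{3} + 2 \right)}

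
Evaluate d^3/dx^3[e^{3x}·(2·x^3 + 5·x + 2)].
\left(54 x^{3} + 162 x^{2} + 243 x + 201\right) e^{3 x}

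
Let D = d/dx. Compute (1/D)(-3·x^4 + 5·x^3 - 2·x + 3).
- \frac{3 x^{5}}{5} + \frac{5 x^{4}}{4} - x^{2} + 3 x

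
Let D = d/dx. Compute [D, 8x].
8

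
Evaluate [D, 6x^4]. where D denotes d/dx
24 x^{3}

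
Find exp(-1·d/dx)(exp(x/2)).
e^{\frac{x}{2} - \frac{1}{2}}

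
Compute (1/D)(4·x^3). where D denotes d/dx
x^{4}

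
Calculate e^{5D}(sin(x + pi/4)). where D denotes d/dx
\sin{\left(x + \frac{\pi}{4} + 5 \right)}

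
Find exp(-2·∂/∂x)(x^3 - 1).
x^{3} - 6 x^{2} + 12 x - 9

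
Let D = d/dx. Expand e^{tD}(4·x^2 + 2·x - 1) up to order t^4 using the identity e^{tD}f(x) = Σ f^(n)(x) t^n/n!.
4 t^{2} + 2 t \left(4 x + 1\right) + 4 x^{2} + 2 x - 1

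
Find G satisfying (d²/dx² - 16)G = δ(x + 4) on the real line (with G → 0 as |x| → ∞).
-\frac{e^{-4|x + 4|}}{8}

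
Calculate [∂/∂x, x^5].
5 x^{4}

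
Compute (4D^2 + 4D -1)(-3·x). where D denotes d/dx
3 x - 12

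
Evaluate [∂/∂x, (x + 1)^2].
2 x + 2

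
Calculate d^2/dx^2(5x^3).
30 x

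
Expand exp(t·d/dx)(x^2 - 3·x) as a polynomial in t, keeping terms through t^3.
t^{2} + t \left(2 x - 3\right) + x^{2} - 3 x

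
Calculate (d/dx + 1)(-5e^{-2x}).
5 e^{- 2 x}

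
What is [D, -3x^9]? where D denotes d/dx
- 27 x^{8}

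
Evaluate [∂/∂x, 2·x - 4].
2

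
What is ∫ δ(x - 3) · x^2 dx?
9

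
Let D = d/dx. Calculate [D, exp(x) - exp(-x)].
2 \cosh{\left(x \right)}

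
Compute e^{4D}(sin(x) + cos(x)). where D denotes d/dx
\sqrt{2} \sin{\left(x + \frac{\pi}{4} + 4 \right)}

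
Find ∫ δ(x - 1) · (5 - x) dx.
4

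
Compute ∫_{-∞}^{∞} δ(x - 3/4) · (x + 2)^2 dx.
\frac{121}{16}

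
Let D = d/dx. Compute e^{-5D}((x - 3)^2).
x^{2} - 16 x + 64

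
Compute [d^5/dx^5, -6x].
-30\frac{d^{4}}{dx^{4}}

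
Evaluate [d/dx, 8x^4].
32 x^{3}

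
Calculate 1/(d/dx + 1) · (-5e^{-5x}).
\frac{5 e^{- 5 x}}{4}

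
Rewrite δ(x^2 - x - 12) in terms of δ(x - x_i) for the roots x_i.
\frac{\delta(x - 4) + \delta(x + 3)}{7}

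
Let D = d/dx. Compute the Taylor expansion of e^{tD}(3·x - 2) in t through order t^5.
3 t + 3 x - 2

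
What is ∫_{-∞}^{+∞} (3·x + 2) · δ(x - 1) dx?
5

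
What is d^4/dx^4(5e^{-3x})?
405 e^{- 3 x}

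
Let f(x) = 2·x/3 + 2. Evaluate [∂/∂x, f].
\frac{2}{3}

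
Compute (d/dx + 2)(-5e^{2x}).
- 20 e^{2 x}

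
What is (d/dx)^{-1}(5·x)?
\frac{5 x^{2}}{2}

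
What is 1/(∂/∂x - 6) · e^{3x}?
- \frac{e^{3 x}}{3}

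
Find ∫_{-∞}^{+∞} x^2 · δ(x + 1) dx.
1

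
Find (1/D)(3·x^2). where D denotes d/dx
x^{3}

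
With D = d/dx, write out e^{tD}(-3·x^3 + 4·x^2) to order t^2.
t^{2} \left(4 - 9 x\right) - t x \left(9 x - 8\right) - 3 x^{3} + 4 x^{2}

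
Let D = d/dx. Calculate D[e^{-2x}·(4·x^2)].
8 x \left(1 - x\right) e^{- 2 x}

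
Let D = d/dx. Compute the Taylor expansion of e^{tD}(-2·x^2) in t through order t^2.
- 2 t^{2} - 4 t x - 2 x^{2}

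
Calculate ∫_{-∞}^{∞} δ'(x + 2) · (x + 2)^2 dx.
0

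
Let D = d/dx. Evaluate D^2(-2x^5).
- 40 x^{3}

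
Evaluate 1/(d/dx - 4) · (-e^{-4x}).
\frac{e^{- 4 x}}{8}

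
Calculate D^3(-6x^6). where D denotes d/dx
- 720 x^{3}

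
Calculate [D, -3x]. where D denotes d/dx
-3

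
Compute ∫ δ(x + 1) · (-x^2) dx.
-1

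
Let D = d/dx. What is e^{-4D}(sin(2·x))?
\sin{\left(2 x - 8 \right)}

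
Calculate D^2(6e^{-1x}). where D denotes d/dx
6 e^{- x}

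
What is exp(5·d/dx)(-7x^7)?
- 7 x^{7} - 245 x^{6} - 3675 x^{5} - 30625 x^{4} - 153125 x^{3} - 459375 x^{2} - 765625 x - 546875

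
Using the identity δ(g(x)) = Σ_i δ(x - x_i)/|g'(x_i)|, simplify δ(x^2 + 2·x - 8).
\frac{\delta(x + 4) + \delta(x - 2)}{6}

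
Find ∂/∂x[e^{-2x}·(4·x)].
4 \left(1 - 2 x\right) e^{- 2 x}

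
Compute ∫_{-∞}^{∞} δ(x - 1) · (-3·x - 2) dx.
-5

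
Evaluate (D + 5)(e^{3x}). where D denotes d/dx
8 e^{3 x}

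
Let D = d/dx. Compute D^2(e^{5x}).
25 e^{5 x}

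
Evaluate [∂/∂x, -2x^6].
- 12 x^{5}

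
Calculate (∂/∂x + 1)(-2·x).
- 2 x - 2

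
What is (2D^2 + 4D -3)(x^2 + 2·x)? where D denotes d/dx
- 3 x^{2} + 2 x + 12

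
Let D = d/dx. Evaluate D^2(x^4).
12 x^{2}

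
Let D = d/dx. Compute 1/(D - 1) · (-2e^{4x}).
- \frac{2 e^{4 x}}{3}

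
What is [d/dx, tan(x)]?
\frac{1}{\cos^{2}{\left(x \right)}}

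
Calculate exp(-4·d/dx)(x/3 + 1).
\frac{x}{3} - \frac{1}{3}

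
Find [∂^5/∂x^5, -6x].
-30\frac{d^{4}}{dx^{4}}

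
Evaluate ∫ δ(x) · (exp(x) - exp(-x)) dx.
0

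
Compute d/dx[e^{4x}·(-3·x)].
\left(- 12 x - 3\right) e^{4 x}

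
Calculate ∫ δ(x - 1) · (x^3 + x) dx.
2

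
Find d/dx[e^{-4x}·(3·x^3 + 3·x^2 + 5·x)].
\left(- 12 x^{3} - 3 x^{2} - 14 x + 5\right) e^{- 4 x}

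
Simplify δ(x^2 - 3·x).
\frac{\delta(x - 3) + \delta(x)}{3}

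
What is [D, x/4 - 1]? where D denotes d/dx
\frac{1}{4}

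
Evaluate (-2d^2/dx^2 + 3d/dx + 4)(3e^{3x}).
- 15 e^{3 x}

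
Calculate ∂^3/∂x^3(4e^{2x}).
32 e^{2 x}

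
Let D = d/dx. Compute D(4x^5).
20 x^{4}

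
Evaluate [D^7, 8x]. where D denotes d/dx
56D^{6}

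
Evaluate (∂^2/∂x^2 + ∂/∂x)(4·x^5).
20 x^{3} \left(x + 4\right)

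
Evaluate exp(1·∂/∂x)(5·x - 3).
5 x + 2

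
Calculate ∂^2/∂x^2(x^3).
6 x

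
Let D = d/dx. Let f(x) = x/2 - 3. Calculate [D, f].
\frac{1}{2}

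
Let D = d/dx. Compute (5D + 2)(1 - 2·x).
- 4 x - 8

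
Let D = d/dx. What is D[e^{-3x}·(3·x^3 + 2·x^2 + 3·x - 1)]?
\left(- 9 x^{3} + 3 x^{2} - 5 x + 6\right) e^{- 3 x}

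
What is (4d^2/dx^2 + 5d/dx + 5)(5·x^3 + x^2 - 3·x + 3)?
25 x^{3} + 80 x^{2} + 115 x + 8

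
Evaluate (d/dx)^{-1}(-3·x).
- \frac{3 x^{2}}{2}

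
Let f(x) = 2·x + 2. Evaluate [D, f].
2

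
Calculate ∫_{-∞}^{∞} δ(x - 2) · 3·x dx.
6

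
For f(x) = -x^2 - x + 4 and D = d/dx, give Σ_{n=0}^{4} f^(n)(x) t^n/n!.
- t^{2} - t \left(2 x + 1\right) - x^{2} - x + 4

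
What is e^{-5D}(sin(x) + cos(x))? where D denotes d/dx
\sqrt{2} \cos{\left(- x + \frac{\pi}{4} + 5 \right)}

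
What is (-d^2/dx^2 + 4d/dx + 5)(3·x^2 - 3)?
15 x^{2} + 24 x - 21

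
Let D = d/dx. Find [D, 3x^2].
6 x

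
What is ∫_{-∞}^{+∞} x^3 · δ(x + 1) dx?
-1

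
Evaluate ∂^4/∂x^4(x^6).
360 x^{2}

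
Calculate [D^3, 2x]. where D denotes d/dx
6D^{2}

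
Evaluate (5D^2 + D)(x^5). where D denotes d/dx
5 x^{3} \left(x + 20\right)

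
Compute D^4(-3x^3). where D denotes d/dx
0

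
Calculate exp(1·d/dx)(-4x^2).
- 4 x^{2} - 8 x - 4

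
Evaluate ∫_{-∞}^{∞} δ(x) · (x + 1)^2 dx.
1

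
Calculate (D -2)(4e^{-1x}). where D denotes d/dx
- 12 e^{- x}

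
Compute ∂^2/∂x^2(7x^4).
84 x^{2}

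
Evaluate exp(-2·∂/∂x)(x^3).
x^{3} - 6 x^{2} + 12 x - 8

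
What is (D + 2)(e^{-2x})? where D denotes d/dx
0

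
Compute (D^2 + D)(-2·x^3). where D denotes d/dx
6 x \left(- x - 2\right)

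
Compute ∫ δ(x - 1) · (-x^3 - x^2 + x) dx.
-1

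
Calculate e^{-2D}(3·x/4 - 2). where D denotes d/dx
\frac{3 x}{4} - \frac{7}{2}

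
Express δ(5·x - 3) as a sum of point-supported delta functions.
\frac{\delta(x - 3/5)}{5}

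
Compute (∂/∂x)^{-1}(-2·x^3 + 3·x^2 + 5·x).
- \frac{x^{4}}{2} + x^{3} + \frac{5 x^{2}}{2}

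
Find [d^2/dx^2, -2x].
-4\frac{d}{dx}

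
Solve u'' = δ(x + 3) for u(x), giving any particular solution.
\frac{|x + 3|}{2}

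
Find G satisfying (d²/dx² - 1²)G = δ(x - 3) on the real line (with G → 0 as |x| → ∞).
-\frac{e^{-|x - 3|}}{2}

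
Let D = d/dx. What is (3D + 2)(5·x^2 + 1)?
10 x^{2} + 30 x + 2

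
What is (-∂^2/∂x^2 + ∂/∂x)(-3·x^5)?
15 x^{3} \left(4 - x\right)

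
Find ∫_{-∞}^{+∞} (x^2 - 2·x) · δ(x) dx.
0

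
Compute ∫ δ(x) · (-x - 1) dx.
-1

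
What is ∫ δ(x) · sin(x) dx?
0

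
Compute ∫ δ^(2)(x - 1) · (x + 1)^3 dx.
12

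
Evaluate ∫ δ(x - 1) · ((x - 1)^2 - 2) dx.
-2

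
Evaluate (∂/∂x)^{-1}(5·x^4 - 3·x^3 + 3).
x^{5} - \frac{3 x^{4}}{4} + 3 x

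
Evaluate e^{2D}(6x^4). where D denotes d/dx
6 x^{4} + 48 x^{3} + 144 x^{2} + 192 x + 96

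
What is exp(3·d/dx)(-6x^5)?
- 6 x^{5} - 90 x^{4} - 540 x^{3} - 1620 x^{2} - 2430 x - 1458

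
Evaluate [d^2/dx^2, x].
2\frac{d}{dx}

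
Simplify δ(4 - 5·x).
\frac{\delta(x - 4/5)}{5}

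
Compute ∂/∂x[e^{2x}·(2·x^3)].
x^{2} \left(4 x + 6\right) e^{2 x}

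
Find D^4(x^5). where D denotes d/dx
120 x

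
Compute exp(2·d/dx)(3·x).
3 x + 6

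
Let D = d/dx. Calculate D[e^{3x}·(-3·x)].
\left(- 9 x - 3\right) e^{3 x}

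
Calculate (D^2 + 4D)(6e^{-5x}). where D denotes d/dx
30 e^{- 5 x}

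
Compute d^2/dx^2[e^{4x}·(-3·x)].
\left(- 48 x - 24\right) e^{4 x}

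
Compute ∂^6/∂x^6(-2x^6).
-1440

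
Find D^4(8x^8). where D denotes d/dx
13440 x^{4}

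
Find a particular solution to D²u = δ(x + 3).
\frac{|x + 3|}{2}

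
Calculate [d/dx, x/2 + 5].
\frac{1}{2}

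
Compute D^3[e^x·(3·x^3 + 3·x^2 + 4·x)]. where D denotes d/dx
\left(3 x^{3} + 30 x^{2} + 76 x + 48\right) e^{x}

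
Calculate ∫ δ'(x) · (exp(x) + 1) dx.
-1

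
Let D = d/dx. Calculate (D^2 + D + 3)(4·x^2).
12 x^{2} + 8 x + 8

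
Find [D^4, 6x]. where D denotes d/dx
24D^{3}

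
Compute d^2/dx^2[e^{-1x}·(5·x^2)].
5 \left(x^{2} - 4 x + 2\right) e^{- x}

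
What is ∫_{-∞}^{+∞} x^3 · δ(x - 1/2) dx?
\frac{1}{8}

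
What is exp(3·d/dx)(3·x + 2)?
3 x + 11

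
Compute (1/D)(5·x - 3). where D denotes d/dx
\frac{5 x^{2}}{2} - 3 x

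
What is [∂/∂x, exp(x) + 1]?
e^{x}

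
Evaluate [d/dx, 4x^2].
8 x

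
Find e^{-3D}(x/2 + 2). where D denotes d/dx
\frac{x}{2} + \frac{1}{2}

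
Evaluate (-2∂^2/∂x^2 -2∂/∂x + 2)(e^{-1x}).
2 e^{- x}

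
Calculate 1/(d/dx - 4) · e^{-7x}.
- \frac{e^{- 7 x}}{11}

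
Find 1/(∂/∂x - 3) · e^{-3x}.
- \frac{e^{- 3 x}}{6}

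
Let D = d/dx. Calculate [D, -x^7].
- 7 x^{6}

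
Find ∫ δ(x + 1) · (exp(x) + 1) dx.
e^{-1} + 1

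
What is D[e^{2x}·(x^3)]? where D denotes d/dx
x^{2} \left(2 x + 3\right) e^{2 x}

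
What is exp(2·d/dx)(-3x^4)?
- 3 x^{4} - 24 x^{3} - 72 x^{2} - 96 x - 48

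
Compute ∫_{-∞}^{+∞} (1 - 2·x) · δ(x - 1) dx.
-1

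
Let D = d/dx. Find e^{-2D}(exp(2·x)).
e^{2 x - 4}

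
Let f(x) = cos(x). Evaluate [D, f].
- \sin{\left(x \right)}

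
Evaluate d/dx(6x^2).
12 x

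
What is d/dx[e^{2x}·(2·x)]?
\left(4 x + 2\right) e^{2 x}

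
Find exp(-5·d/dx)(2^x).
2^{x - 5}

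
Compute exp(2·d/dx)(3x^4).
3 x^{4} + 24 x^{3} + 72 x^{2} + 96 x + 48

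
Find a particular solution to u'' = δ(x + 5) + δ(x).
\frac{|x + 5|}{2} + \frac{|x|}{2}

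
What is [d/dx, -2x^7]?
- 14 x^{6}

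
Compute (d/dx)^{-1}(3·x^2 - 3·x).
x^{3} - \frac{3 x^{2}}{2}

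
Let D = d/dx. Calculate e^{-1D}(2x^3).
2 x^{3} - 6 x^{2} + 6 x - 2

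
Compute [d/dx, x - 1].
1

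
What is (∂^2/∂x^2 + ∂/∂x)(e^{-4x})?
12 e^{- 4 x}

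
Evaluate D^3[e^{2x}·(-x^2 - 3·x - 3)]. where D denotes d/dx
8 \left(- x^{2} - 6 x - 9\right) e^{2 x}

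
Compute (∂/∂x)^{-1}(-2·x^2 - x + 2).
- \frac{2 x^{3}}{3} - \frac{x^{2}}{2} + 2 x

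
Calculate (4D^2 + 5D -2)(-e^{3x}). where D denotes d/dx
- 49 e^{3 x}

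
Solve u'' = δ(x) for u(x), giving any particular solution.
\frac{|x|}{2}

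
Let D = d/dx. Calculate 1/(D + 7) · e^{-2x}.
\frac{e^{- 2 x}}{5}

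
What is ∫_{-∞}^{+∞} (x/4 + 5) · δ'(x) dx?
- \frac{1}{4}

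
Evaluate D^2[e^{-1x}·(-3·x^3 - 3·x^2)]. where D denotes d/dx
3 \left(- x^{3} + 5 x^{2} - 2 x - 2\right) e^{- x}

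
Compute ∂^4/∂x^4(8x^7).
6720 x^{3}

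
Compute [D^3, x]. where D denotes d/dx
3D^{2}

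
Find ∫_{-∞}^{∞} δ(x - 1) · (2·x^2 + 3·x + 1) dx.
6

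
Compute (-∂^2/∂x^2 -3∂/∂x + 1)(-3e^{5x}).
117 e^{5 x}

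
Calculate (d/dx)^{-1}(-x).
- \frac{x^{2}}{2}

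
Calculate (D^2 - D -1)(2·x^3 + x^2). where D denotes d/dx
- 2 x^{3} - 7 x^{2} + 10 x + 2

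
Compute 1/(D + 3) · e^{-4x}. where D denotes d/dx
- e^{- 4 x}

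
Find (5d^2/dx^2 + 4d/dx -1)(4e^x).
32 e^{x}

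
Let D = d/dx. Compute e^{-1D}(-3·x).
3 - 3 x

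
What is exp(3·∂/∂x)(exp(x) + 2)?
e^{x + 3} + 2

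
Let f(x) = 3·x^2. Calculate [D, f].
6 x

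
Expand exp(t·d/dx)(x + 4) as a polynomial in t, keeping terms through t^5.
t + x + 4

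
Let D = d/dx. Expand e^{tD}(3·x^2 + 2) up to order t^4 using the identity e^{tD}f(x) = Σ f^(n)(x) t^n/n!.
3 t^{2} + 6 t x + 3 x^{2} + 2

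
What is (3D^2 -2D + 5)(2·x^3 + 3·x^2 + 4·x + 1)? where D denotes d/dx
10 x^{3} + 3 x^{2} + 44 x + 15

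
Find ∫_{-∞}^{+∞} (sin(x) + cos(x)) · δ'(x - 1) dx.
- \cos{\left(1 \right)} + \sin{\left(1 \right)}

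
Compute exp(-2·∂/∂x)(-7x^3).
- 7 x^{3} + 42 x^{2} - 84 x + 56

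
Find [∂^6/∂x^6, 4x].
24\frac{d^{5}}{dx^{5}}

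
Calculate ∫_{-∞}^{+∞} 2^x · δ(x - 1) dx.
2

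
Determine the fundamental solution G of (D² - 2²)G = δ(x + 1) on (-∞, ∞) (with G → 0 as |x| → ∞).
-\frac{e^{-2|x + 1|}}{4}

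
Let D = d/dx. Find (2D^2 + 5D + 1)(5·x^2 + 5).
5 x^{2} + 50 x + 25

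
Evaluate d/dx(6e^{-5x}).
- 30 e^{- 5 x}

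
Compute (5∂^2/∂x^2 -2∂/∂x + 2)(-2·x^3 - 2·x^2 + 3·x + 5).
- 4 x^{3} + 8 x^{2} - 46 x - 16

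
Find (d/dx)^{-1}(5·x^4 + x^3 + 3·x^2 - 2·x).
x^{5} + \frac{x^{4}}{4} + x^{3} - x^{2}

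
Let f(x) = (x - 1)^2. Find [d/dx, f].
2 x - 2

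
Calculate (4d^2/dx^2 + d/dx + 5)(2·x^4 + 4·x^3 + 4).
10 x^{4} + 28 x^{3} + 108 x^{2} + 96 x + 20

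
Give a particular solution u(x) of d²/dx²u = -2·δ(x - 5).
-|x - 5|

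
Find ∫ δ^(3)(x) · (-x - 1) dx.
0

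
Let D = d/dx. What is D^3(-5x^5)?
- 300 x^{2}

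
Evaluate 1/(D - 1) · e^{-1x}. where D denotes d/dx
- \frac{e^{- x}}{2}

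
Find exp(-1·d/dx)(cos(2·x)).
\cos{\left(2 x - 2 \right)}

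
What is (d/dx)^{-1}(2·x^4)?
\frac{2 x^{5}}{5}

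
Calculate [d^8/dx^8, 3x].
24\frac{d^{7}}{dx^{7}}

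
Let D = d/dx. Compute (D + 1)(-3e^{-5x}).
12 e^{- 5 x}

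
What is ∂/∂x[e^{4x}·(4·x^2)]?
8 x \left(2 x + 1\right) e^{4 x}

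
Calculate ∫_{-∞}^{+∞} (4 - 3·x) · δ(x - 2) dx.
-2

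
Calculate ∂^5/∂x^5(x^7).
2520 x^{2}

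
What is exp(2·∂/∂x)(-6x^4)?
- 6 x^{4} - 48 x^{3} - 144 x^{2} - 192 x - 96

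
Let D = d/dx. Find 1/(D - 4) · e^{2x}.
- \frac{e^{2 x}}{2}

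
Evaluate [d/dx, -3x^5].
- 15 x^{4}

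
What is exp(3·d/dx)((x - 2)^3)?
x^{3} + 3 x^{2} + 3 x + 1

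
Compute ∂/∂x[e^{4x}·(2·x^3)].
x^{2} \left(8 x + 6\right) e^{4 x}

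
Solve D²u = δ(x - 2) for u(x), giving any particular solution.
\frac{|x - 2|}{2}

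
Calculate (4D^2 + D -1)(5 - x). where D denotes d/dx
x - 6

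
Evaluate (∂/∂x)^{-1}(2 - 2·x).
- x^{2} + 2 x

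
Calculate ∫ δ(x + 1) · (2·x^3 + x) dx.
-3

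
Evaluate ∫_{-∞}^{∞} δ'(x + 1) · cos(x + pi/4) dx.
\cos{\left(\frac{\pi}{4} + 1 \right)}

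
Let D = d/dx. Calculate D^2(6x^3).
36 x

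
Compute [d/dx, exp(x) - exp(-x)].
2 \cosh{\left(x \right)}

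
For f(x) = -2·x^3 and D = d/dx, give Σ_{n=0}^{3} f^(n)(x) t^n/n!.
- 2 t^{3} - 6 t^{2} x - 6 t x^{2} - 2 x^{3}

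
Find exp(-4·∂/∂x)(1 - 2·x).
9 - 2 x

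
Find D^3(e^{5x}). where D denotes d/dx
125 e^{5 x}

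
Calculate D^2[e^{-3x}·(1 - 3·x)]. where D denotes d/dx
27 \left(1 - x\right) e^{- 3 x}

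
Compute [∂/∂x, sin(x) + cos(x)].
- \sin{\left(x \right)} + \cos{\left(x \right)}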